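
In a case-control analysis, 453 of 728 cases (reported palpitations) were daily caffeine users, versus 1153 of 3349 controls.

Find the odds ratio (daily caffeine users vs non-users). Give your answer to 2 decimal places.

OR = (453 × 2196) / (1153 × 275) = 994788/317075 ≈ 3.14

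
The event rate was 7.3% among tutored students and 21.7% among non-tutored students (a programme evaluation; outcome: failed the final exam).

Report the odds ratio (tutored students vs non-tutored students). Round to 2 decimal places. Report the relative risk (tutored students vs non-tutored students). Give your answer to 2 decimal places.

OR = 0.28; RR = 0.34

odds, tutored students = 0.0730/0.9270 = 0.0787
odds, non-tutored students = 0.2170/0.7830 = 0.2771
OR = 0.0787 / 0.2771 = 0.28
RR = 0.0730 / 0.2170 = 0.34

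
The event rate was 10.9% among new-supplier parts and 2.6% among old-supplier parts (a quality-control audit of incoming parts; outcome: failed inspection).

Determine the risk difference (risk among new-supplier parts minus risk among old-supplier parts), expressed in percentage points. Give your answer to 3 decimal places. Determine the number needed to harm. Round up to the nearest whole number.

RD = 8.300; NNH = 13

risk difference = 0.10900 − 0.02600 = 0.08300 → 8.300 percentage points
absolute risk difference = 0.083000
1 / 0.083000 = 12.048 → round up → 13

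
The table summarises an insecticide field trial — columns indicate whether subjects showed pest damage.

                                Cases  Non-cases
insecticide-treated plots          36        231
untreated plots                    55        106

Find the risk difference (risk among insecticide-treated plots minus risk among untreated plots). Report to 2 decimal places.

-0.21

risk, insecticide-treated plots = 36/267 = 0.1348
risk, untreated plots = 55/161 = 0.3416
risk difference = 0.1348 − 0.3416 = -0.21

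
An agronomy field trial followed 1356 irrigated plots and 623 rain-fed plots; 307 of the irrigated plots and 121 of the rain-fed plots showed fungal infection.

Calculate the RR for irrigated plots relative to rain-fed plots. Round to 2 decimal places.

risk, irrigated plots = 307/1356 = 0.2264
risk, rain-fed plots = 121/623 = 0.1942
RR = 0.2264 / 0.1942 = 1.17

RR = 1.17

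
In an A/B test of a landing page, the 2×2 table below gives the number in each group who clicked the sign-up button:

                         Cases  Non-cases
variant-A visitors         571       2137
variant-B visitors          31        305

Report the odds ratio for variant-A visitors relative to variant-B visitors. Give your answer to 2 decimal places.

odds, variant-A visitors = 571/2137 = 0.2672
odds, variant-B visitors = 31/305 = 0.1016
OR = 0.2672 / 0.1016 = 2.63

2.63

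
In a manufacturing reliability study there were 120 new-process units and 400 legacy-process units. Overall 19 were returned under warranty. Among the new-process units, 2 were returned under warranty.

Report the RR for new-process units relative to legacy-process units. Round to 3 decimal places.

new-process units without the outcome: 120 − 2 = 118
legacy-process units with the outcome: 19 − 2 = 17
legacy-process units without the outcome: 400 − 17 = 383
risk, new-process units = 2/120 = 0.01667
risk, legacy-process units = 17/400 = 0.04250
RR = 0.01667 / 0.04250 = 0.392

RR: 0.392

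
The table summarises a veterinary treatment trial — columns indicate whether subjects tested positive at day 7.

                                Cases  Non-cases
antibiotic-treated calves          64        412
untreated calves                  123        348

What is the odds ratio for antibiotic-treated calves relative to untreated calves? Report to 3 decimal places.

OR = (64 × 348) / (412 × 123) = 22272/50676 ≈ 0.439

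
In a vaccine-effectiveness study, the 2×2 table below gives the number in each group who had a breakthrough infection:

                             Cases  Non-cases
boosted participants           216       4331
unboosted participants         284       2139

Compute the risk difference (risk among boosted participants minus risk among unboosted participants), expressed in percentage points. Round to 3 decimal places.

RD = -6.971

risk, boosted participants = 216/4547 = 0.04750
risk, unboosted participants = 284/2423 = 0.11721
risk difference = 0.04750 − 0.11721 = -0.06971 → -6.971 percentage points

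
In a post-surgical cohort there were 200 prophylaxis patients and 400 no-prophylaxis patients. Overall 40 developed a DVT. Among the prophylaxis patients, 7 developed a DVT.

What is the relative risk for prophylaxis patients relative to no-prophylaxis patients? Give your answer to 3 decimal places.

prophylaxis patients without the outcome: 200 − 7 = 193
no-prophylaxis patients with the outcome: 40 − 7 = 33
no-prophylaxis patients without the outcome: 400 − 33 = 367
risk, prophylaxis patients = 7/200 = 0.03500
risk, no-prophylaxis patients = 33/400 = 0.08250
RR = 0.03500 / 0.08250 = 0.424

0.424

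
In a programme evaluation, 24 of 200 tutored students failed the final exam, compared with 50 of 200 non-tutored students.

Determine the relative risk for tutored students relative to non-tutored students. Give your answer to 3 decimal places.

RR = 0.480

risk, tutored students = 24/200 = 0.1200
risk, non-tutored students = 50/200 = 0.2500
RR = 0.1200 / 0.2500 = 0.480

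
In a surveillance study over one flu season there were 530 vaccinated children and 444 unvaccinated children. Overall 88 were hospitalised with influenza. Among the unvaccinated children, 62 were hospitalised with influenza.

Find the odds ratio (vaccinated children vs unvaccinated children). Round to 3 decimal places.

0.318

vaccinated children with the outcome: 88 − 62 = 26
vaccinated children without the outcome: 530 − 26 = 504
unvaccinated children without the outcome: 444 − 62 = 382
odds, vaccinated children = 26/504 = 0.05159
odds, unvaccinated children = 62/382 = 0.16230
OR = 0.05159 / 0.16230 = 0.318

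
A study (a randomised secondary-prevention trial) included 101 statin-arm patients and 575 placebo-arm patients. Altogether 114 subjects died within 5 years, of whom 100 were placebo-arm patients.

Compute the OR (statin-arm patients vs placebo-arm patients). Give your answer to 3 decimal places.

OR: 0.764

statin-arm patients with the outcome: 114 − 100 = 14
statin-arm patients without the outcome: 101 − 14 = 87
placebo-arm patients without the outcome: 575 − 100 = 475
odds, statin-arm patients = 14/87 = 0.1609
odds, placebo-arm patients = 100/475 = 0.2105
OR = 0.1609 / 0.2105 = 0.764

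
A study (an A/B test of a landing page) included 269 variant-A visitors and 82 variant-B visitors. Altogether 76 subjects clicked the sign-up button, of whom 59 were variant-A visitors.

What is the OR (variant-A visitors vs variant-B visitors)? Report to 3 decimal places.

variant-A visitors without the outcome: 269 − 59 = 210
variant-B visitors with the outcome: 76 − 59 = 17
variant-B visitors without the outcome: 82 − 17 = 65
OR = (59 × 65) / (210 × 17) = 3835/3570 ≈ 1.074

OR: 1.074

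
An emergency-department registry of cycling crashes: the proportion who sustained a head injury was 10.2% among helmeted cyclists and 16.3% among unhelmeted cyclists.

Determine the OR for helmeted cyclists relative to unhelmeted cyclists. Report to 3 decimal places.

odds, helmeted cyclists = 0.1020/0.8980 = 0.1136
odds, unhelmeted cyclists = 0.1630/0.8370 = 0.1947
OR = 0.1136 / 0.1947 = 0.583

0.583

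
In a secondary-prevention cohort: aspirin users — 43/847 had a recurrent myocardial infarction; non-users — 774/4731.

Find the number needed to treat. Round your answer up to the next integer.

risk, aspirin users = 43/847 = 0.050767
risk, non-users = 774/4731 = 0.163602
absolute risk difference = 0.112834
1 / 0.112834 = 8.863 → round up → 9

NNT ≈ 9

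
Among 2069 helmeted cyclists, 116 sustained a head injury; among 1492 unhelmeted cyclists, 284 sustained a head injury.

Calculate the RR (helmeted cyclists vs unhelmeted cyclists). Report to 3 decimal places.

RR = 0.295

risk, helmeted cyclists = 116/2069 = 0.0561
risk, unhelmeted cyclists = 284/1492 = 0.1903
RR = 0.0561 / 0.1903 = 0.295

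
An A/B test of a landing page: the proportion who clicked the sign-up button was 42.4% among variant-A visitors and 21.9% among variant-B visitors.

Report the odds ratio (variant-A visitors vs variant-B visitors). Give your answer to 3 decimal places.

odds, variant-A visitors = 0.4240/0.5760 = 0.7361
odds, variant-B visitors = 0.2190/0.7810 = 0.2804
OR = 0.7361 / 0.2804 = 2.625

OR ≈ 2.625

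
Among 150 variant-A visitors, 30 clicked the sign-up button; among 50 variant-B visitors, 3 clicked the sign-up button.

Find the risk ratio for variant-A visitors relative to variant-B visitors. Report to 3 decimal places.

risk, variant-A visitors = 30/150 = 0.2000
risk, variant-B visitors = 3/50 = 0.0600
RR = 0.2000 / 0.0600 = 3.333

RR ≈ 3.333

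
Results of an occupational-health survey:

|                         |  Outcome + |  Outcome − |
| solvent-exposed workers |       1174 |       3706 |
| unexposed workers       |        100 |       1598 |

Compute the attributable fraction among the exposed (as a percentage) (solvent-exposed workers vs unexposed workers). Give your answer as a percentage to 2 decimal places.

75.52%

risk, solvent-exposed workers = 1174/4880 = 0.2406
risk, unexposed workers = 100/1698 = 0.0589
AR% = (0.2406 − 0.0589) / 0.2406 = 0.7552 → 75.52%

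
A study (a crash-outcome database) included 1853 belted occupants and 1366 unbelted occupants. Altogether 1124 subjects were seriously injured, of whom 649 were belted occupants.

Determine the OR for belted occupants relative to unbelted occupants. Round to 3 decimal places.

1.011

belted occupants without the outcome: 1853 − 649 = 1204
unbelted occupants with the outcome: 1124 − 649 = 475
unbelted occupants without the outcome: 1366 − 475 = 891
OR = (649 × 891) / (1204 × 475) = 578259/571900 ≈ 1.011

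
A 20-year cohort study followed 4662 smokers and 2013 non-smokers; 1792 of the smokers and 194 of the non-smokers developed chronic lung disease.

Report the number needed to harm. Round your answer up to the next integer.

risk, smokers = 1792/4662 = 0.384384
risk, non-smokers = 194/2013 = 0.096374
absolute risk difference = 0.288011
1 / 0.288011 = 3.472 → round up → 4

NNH: 4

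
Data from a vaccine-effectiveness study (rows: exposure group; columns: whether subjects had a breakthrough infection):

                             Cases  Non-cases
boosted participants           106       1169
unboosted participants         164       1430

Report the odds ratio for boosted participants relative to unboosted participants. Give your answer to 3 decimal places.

odds, boosted participants = 106/1169 = 0.0907
odds, unboosted participants = 164/1430 = 0.1147
OR = 0.0907 / 0.1147 = 0.791

0.791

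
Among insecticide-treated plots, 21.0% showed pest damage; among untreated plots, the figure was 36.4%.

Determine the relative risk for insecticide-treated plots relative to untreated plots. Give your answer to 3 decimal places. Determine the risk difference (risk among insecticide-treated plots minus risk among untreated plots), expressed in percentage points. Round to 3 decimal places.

RR = 0.2100 / 0.3640 = 0.577
risk difference = 0.2100 − 0.3640 = -0.1540 → -15.400 percentage points

RR = 0.577; RD = -15.400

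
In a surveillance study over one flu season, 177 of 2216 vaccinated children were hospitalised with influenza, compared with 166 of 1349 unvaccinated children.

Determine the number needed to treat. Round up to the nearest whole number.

NNT: 24

risk, vaccinated children = 177/2216 = 0.079874
risk, unvaccinated children = 166/1349 = 0.123054
absolute risk difference = 0.043180
1 / 0.043180 = 23.159 → round up → 24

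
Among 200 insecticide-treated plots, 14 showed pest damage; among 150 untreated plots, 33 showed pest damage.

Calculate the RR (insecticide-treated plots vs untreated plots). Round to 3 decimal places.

0.318

risk, insecticide-treated plots = 14/200 = 0.0700
risk, untreated plots = 33/150 = 0.2200
RR = 0.0700 / 0.2200 = 0.318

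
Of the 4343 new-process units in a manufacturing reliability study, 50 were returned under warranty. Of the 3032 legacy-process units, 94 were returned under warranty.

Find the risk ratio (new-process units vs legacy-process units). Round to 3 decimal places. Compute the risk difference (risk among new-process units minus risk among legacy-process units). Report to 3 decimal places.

risk, new-process units = 50/4343 = 0.01151
risk, legacy-process units = 94/3032 = 0.03100
RR = 0.01151 / 0.03100 = 0.371
risk difference = 0.01151 − 0.03100 = -0.019

RR = 0.371; RD = -0.019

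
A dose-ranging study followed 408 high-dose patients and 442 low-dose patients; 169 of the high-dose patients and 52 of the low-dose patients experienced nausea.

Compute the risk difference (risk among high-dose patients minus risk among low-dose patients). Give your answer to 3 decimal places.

risk, high-dose patients = 169/408 = 0.4142
risk, low-dose patients = 52/442 = 0.1176
risk difference = 0.4142 − 0.1176 = 0.297

RD = 0.297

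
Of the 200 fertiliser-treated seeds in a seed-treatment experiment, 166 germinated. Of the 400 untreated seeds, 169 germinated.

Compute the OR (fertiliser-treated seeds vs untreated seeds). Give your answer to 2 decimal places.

6.67

odds, fertiliser-treated seeds = 166/34 = 4.8824
odds, untreated seeds = 169/231 = 0.7316
OR = 4.8824 / 0.7316 = 6.67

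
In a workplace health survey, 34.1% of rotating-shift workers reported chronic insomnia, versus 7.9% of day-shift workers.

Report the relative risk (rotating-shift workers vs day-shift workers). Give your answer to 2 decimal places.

RR = 0.3410 / 0.0790 = 4.32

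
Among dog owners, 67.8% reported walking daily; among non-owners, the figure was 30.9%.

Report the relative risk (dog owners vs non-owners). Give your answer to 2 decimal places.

RR = 0.6780 / 0.3090 = 2.19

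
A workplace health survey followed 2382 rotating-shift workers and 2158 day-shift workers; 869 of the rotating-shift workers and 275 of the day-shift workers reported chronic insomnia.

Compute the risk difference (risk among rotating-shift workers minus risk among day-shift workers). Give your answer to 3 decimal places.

RD: 0.237

risk, rotating-shift workers = 869/2382 = 0.3648
risk, day-shift workers = 275/2158 = 0.1274
risk difference = 0.3648 − 0.1274 = 0.237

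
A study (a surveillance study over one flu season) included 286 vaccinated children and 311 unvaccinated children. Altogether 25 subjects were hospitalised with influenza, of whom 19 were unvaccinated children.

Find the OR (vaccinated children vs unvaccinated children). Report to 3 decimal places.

vaccinated children with the outcome: 25 − 19 = 6
vaccinated children without the outcome: 286 − 6 = 280
unvaccinated children without the outcome: 311 − 19 = 292
OR = (6 × 292) / (280 × 19) = 1752/5320 ≈ 0.329

0.329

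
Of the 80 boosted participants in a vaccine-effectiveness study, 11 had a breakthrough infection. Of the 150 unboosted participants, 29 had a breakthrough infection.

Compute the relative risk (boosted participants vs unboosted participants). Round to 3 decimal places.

0.711

risk, boosted participants = 11/80 = 0.1375
risk, unboosted participants = 29/150 = 0.1933
RR = 0.1375 / 0.1933 = 0.711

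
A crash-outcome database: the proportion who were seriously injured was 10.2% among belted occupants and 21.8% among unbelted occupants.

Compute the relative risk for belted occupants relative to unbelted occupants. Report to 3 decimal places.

RR = 0.1020 / 0.2180 = 0.468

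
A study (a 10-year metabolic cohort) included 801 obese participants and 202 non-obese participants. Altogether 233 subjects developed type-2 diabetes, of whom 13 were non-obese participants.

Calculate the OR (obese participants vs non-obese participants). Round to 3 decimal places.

OR = 5.505

obese participants with the outcome: 233 − 13 = 220
obese participants without the outcome: 801 − 220 = 581
non-obese participants without the outcome: 202 − 13 = 189
OR = (220 × 189) / (581 × 13) = 41580/7553 ≈ 5.505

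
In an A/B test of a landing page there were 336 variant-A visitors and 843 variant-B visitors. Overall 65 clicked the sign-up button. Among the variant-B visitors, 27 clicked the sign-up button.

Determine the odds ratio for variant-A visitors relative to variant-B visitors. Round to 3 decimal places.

3.854

variant-A visitors with the outcome: 65 − 27 = 38
variant-A visitors without the outcome: 336 − 38 = 298
variant-B visitors without the outcome: 843 − 27 = 816
OR = (38 × 816) / (298 × 27) = 31008/8046 ≈ 3.854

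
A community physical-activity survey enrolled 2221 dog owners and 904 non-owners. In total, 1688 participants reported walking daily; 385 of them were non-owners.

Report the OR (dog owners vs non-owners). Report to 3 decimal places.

dog owners with the outcome: 1688 − 385 = 1303
dog owners without the outcome: 2221 − 1303 = 918
non-owners without the outcome: 904 − 385 = 519
OR = (1303 × 519) / (918 × 385) = 676257/353430 ≈ 1.913

1.913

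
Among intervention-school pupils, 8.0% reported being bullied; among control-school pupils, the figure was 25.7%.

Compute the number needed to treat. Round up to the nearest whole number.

NNT: 6

absolute risk difference = 0.177000
1 / 0.177000 = 5.650 → round up → 6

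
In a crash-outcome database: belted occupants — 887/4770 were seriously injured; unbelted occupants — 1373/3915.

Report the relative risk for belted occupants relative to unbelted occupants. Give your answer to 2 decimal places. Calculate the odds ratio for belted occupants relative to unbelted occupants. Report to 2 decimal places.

RR = 0.53; OR = 0.42

risk, belted occupants = 887/4770 = 0.1860
risk, unbelted occupants = 1373/3915 = 0.3507
RR = 0.1860 / 0.3507 = 0.53
OR = (887 × 2542) / (3883 × 1373) = 2254754/5331359 ≈ 0.42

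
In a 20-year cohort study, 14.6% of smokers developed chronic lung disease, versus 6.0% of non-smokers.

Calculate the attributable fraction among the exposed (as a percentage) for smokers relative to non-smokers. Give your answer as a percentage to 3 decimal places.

AR% = (0.1460 − 0.0600) / 0.1460 = 0.5890 → 58.904%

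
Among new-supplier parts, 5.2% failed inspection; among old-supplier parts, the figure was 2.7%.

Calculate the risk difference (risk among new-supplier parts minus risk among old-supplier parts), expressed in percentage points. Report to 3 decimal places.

risk difference = 0.05200 − 0.02700 = 0.02500 → 2.500 percentage points

2.500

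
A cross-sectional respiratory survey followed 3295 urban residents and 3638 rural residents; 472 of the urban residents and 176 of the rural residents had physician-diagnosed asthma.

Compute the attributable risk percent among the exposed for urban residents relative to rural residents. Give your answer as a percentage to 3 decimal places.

risk, urban residents = 472/3295 = 0.14325
risk, rural residents = 176/3638 = 0.04838
AR% = (0.14325 − 0.04838) / 0.14325 = 0.6623 → 66.227%

66.227%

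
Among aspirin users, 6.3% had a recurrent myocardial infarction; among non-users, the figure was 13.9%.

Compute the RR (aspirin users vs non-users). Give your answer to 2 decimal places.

RR = 0.0630 / 0.1390 = 0.45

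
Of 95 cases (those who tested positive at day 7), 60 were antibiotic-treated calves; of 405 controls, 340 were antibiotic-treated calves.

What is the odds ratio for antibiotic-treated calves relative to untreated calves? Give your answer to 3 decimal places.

OR = (60 × 65) / (340 × 35) = 3900/11900 ≈ 0.328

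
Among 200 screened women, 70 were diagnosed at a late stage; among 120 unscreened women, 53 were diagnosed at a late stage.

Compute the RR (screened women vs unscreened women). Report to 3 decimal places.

risk, screened women = 70/200 = 0.3500
risk, unscreened women = 53/120 = 0.4417
RR = 0.3500 / 0.4417 = 0.792

RR = 0.792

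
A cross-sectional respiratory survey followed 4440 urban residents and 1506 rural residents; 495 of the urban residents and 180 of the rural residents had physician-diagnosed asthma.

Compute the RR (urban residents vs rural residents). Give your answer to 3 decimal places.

RR ≈ 0.933

risk, urban residents = 495/4440 = 0.1115
risk, rural residents = 180/1506 = 0.1195
RR = 0.1115 / 0.1195 = 0.933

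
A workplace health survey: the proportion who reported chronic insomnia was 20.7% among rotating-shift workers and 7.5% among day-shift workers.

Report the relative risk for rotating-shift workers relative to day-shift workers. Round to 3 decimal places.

RR = 0.2070 / 0.0750 = 2.760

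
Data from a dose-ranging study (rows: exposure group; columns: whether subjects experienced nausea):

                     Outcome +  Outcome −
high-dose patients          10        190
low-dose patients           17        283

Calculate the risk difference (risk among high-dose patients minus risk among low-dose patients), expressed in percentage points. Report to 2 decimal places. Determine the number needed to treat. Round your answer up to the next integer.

risk, high-dose patients = 10/200 = 0.0500
risk, low-dose patients = 17/300 = 0.0567
risk difference = 0.0500 − 0.0567 = -0.0067 → -0.67 percentage points
absolute risk difference = 0.006667
1 / 0.006667 = 149.993 → round up → 150

RD = -0.67; NNT = 150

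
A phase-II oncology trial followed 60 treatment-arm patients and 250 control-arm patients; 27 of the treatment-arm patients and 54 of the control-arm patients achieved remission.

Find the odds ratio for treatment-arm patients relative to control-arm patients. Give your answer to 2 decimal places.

OR: 2.97

odds, treatment-arm patients = 27/33 = 0.8182
odds, control-arm patients = 54/196 = 0.2755
OR = 0.8182 / 0.2755 = 2.97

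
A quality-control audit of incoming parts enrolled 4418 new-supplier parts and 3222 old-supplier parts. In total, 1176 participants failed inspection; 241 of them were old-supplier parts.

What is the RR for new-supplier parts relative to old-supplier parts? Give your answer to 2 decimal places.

RR = 2.83

new-supplier parts with the outcome: 1176 − 241 = 935
new-supplier parts without the outcome: 4418 − 935 = 3483
old-supplier parts without the outcome: 3222 − 241 = 2981
risk, new-supplier parts = 935/4418 = 0.2116
risk, old-supplier parts = 241/3222 = 0.0748
RR = 0.2116 / 0.0748 = 2.83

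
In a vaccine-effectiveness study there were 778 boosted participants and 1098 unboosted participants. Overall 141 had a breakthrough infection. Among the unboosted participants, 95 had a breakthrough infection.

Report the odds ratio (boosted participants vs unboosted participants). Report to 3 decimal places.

0.663

boosted participants with the outcome: 141 − 95 = 46
boosted participants without the outcome: 778 − 46 = 732
unboosted participants without the outcome: 1098 − 95 = 1003
OR = (46 × 1003) / (732 × 95) = 46138/69540 ≈ 0.663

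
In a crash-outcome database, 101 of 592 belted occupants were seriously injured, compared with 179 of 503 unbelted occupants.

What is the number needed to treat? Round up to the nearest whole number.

risk, belted occupants = 101/592 = 0.170608
risk, unbelted occupants = 179/503 = 0.355865
absolute risk difference = 0.185257
1 / 0.185257 = 5.398 → round up → 6

NNT ≈ 6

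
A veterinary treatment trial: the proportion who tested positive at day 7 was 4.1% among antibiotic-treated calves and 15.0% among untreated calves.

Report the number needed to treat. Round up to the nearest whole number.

NNT: 10

absolute risk difference = 0.109000
1 / 0.109000 = 9.174 → round up → 10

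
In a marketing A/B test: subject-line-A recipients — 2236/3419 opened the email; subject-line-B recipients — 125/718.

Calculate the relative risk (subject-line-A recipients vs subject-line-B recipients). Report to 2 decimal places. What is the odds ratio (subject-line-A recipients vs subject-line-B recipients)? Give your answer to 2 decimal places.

risk, subject-line-A recipients = 2236/3419 = 0.6540
risk, subject-line-B recipients = 125/718 = 0.1741
RR = 0.6540 / 0.1741 = 3.76
OR = (2236 × 593) / (1183 × 125) = 1325948/147875 ≈ 8.97

RR = 3.76; OR = 8.97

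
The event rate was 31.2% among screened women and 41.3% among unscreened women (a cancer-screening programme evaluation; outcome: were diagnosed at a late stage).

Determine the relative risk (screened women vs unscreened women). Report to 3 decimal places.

RR = 0.3120 / 0.4130 = 0.755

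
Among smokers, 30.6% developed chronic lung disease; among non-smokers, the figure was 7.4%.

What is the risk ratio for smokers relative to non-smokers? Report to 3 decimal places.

RR = 0.3060 / 0.0740 = 4.135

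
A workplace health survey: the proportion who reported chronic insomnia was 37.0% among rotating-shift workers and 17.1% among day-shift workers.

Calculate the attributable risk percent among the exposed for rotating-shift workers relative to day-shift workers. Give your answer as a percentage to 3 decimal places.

AR% = (0.3700 − 0.1710) / 0.3700 = 0.5378 → 53.784%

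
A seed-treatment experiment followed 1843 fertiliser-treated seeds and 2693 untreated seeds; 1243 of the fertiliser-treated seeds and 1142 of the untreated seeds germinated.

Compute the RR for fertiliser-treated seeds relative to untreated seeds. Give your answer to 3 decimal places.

1.590

risk, fertiliser-treated seeds = 1243/1843 = 0.6744
risk, untreated seeds = 1142/2693 = 0.4241
RR = 0.6744 / 0.4241 = 1.590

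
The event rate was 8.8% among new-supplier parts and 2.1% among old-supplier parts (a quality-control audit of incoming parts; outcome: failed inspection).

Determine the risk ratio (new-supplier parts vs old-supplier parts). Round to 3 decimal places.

RR = 0.08800 / 0.02100 = 4.190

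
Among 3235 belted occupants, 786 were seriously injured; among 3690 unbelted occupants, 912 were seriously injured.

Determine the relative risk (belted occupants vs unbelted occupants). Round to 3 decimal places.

risk, belted occupants = 786/3235 = 0.2430
risk, unbelted occupants = 912/3690 = 0.2472
RR = 0.2430 / 0.2472 = 0.983

RR ≈ 0.983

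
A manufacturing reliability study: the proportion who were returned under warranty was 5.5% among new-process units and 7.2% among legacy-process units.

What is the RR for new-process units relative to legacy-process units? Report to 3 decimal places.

RR = 0.0550 / 0.0720 = 0.764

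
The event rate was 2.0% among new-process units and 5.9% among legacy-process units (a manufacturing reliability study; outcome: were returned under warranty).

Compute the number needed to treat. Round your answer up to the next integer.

absolute risk difference = 0.039000
1 / 0.039000 = 25.641 → round up → 26

NNT = 26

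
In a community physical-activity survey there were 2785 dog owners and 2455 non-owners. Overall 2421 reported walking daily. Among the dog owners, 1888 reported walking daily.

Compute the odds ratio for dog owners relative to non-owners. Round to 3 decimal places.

dog owners without the outcome: 2785 − 1888 = 897
non-owners with the outcome: 2421 − 1888 = 533
non-owners without the outcome: 2455 − 533 = 1922
OR = (1888 × 1922) / (897 × 533) = 3628736/478101 ≈ 7.590

7.590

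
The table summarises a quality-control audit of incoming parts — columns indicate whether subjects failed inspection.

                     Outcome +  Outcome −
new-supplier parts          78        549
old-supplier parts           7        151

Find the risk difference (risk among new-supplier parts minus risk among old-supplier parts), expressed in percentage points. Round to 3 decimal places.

risk, new-supplier parts = 78/627 = 0.12440
risk, old-supplier parts = 7/158 = 0.04430
risk difference = 0.12440 − 0.04430 = 0.08010 → 8.010 percentage points

RD = 8.010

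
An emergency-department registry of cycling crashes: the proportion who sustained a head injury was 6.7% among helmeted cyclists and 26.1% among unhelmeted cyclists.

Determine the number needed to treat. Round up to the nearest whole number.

NNT = 6

absolute risk difference = 0.194000
1 / 0.194000 = 5.155 → round up → 6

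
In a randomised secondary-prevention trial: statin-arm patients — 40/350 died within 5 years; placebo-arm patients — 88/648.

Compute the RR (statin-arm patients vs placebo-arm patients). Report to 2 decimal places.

RR ≈ 0.84

risk, statin-arm patients = 40/350 = 0.1143
risk, placebo-arm patients = 88/648 = 0.1358
RR = 0.1143 / 0.1358 = 0.84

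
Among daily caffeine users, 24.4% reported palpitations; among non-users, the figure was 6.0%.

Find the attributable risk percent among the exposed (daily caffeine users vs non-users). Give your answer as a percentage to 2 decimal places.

AR% = (0.2440 − 0.0600) / 0.2440 = 0.7541 → 75.41%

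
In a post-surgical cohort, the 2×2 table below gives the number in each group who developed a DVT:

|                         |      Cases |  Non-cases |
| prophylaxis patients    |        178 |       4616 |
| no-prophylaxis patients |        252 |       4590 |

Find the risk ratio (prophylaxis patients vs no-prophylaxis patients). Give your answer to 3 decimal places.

risk, prophylaxis patients = 178/4794 = 0.03713
risk, no-prophylaxis patients = 252/4842 = 0.05204
RR = 0.03713 / 0.05204 = 0.713

RR: 0.713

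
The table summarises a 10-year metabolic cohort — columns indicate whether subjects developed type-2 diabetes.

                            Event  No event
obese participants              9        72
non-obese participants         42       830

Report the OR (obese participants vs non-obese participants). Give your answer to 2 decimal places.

OR = 2.47

odds, obese participants = 9/72 = 0.12500
odds, non-obese participants = 42/830 = 0.05060
OR = 0.12500 / 0.05060 = 2.47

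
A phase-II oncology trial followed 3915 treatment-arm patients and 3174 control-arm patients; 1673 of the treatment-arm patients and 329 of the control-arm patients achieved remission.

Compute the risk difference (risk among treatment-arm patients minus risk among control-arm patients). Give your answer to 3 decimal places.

risk, treatment-arm patients = 1673/3915 = 0.4273
risk, control-arm patients = 329/3174 = 0.1037
risk difference = 0.4273 − 0.1037 = 0.324

RD: 0.324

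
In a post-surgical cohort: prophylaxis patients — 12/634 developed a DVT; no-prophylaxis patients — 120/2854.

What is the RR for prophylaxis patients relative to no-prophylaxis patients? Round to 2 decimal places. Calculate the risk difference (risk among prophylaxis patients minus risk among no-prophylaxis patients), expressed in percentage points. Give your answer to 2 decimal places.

risk, prophylaxis patients = 12/634 = 0.01893
risk, no-prophylaxis patients = 120/2854 = 0.04205
RR = 0.01893 / 0.04205 = 0.45
risk difference = 0.01893 − 0.04205 = -0.02312 → -2.31 percentage points

RR = 0.45; RD = -2.31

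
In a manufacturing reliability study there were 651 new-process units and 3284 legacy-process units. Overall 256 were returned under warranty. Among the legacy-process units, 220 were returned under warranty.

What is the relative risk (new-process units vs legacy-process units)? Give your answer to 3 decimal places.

new-process units with the outcome: 256 − 220 = 36
new-process units without the outcome: 651 − 36 = 615
legacy-process units without the outcome: 3284 − 220 = 3064
risk, new-process units = 36/651 = 0.0553
risk, legacy-process units = 220/3284 = 0.0670
RR = 0.0553 / 0.0670 = 0.825

0.825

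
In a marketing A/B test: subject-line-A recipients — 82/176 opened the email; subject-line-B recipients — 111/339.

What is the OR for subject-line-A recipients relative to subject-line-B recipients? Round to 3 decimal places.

OR = 1.792

odds, subject-line-A recipients = 82/94 = 0.8723
odds, subject-line-B recipients = 111/228 = 0.4868
OR = 0.8723 / 0.4868 = 1.792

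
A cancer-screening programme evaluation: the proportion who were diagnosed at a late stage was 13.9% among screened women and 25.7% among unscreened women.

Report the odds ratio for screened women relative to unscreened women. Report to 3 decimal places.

odds, screened women = 0.1390/0.8610 = 0.1614
odds, unscreened women = 0.2570/0.7430 = 0.3459
OR = 0.1614 / 0.3459 = 0.467

0.467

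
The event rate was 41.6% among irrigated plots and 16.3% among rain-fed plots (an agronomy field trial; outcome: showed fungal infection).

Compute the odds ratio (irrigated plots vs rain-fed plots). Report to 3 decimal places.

odds, irrigated plots = 0.4160/0.5840 = 0.7123
odds, rain-fed plots = 0.1630/0.8370 = 0.1947
OR = 0.7123 / 0.1947 = 3.658

3.658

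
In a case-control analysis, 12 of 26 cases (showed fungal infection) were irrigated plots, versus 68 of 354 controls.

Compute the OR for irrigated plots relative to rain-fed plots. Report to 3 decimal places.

OR = (12 × 286) / (68 × 14) = 3432/952 ≈ 3.605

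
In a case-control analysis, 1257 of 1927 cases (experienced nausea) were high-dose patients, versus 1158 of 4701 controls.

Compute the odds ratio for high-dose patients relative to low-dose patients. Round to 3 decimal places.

5.740

odds, high-dose patients = 1257/1158 = 1.0855
odds, low-dose patients = 670/3543 = 0.1891
OR = 1.0855 / 0.1891 = 5.740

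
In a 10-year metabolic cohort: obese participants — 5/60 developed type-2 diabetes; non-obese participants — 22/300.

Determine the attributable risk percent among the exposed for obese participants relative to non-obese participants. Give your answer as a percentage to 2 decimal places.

AR% ≈ 12.00%

risk, obese participants = 5/60 = 0.0833
risk, non-obese participants = 22/300 = 0.0733
AR% = (0.0833 − 0.0733) / 0.0833 = 0.1200 → 12.00%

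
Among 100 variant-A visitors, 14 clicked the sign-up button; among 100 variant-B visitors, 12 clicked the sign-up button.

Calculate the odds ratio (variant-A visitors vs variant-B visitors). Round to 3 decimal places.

OR = (14 × 88) / (86 × 12) = 1232/1032 ≈ 1.194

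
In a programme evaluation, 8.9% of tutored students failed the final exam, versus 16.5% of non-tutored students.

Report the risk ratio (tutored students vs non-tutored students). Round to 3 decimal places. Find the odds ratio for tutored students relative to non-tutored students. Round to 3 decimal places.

RR = 0.0890 / 0.1650 = 0.539
odds, tutored students = 0.0890/0.9110 = 0.0977
odds, non-tutored students = 0.1650/0.8350 = 0.1976
OR = 0.0977 / 0.1976 = 0.494

RR = 0.539; OR = 0.494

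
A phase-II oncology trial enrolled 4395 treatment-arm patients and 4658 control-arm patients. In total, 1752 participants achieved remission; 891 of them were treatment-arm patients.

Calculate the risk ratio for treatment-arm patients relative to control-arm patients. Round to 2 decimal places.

treatment-arm patients without the outcome: 4395 − 891 = 3504
control-arm patients with the outcome: 1752 − 891 = 861
control-arm patients without the outcome: 4658 − 861 = 3797
risk, treatment-arm patients = 891/4395 = 0.2027
risk, control-arm patients = 861/4658 = 0.1848
RR = 0.2027 / 0.1848 = 1.10

RR ≈ 1.10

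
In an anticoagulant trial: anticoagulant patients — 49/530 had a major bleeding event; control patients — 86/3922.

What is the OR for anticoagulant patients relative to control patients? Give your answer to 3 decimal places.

OR = 4.544

odds, anticoagulant patients = 49/481 = 0.10187
odds, control patients = 86/3836 = 0.02242
OR = 0.10187 / 0.02242 = 4.544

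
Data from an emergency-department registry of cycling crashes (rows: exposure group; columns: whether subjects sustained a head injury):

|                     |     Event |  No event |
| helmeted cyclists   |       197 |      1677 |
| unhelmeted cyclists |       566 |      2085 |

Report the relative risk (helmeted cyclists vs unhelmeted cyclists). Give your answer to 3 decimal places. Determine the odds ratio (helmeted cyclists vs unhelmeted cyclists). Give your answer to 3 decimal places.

RR = 0.492; OR = 0.433

risk, helmeted cyclists = 197/1874 = 0.1051
risk, unhelmeted cyclists = 566/2651 = 0.2135
RR = 0.1051 / 0.2135 = 0.492
odds, helmeted cyclists = 197/1677 = 0.1175
odds, unhelmeted cyclists = 566/2085 = 0.2715
OR = 0.1175 / 0.2715 = 0.433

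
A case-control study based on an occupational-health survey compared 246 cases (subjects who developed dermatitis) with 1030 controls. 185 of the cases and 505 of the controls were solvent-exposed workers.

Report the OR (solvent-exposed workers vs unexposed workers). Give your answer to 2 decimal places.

3.15

odds, solvent-exposed workers = 185/505 = 0.3663
odds, unexposed workers = 61/525 = 0.1162
OR = 0.3663 / 0.1162 = 3.15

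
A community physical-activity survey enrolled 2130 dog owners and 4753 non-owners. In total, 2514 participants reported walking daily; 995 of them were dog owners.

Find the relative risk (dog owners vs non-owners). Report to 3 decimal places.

dog owners without the outcome: 2130 − 995 = 1135
non-owners with the outcome: 2514 − 995 = 1519
non-owners without the outcome: 4753 − 1519 = 3234
risk, dog owners = 995/2130 = 0.4671
risk, non-owners = 1519/4753 = 0.3196
RR = 0.4671 / 0.3196 = 1.462

1.462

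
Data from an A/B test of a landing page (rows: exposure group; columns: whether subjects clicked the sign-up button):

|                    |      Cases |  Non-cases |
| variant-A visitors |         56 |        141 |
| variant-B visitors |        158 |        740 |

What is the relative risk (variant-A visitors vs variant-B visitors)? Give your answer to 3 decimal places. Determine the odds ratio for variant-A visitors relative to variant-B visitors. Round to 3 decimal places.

RR = 1.616; OR = 1.860

risk, variant-A visitors = 56/197 = 0.2843
risk, variant-B visitors = 158/898 = 0.1759
RR = 0.2843 / 0.1759 = 1.616
OR = (56 × 740) / (141 × 158) = 41440/22278 ≈ 1.860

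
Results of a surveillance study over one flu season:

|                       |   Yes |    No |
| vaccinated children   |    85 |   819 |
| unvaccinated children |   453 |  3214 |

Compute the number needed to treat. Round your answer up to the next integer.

NNT ≈ 34

risk, vaccinated children = 85/904 = 0.094027
risk, unvaccinated children = 453/3667 = 0.123534
absolute risk difference = 0.029508
1 / 0.029508 = 33.889 → round up → 34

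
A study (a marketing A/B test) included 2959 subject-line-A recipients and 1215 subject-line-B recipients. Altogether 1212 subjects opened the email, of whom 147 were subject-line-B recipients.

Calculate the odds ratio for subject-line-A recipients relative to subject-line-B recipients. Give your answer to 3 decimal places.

subject-line-A recipients with the outcome: 1212 − 147 = 1065
subject-line-A recipients without the outcome: 2959 − 1065 = 1894
subject-line-B recipients without the outcome: 1215 − 147 = 1068
OR = (1065 × 1068) / (1894 × 147) = 1137420/278418 ≈ 4.085

OR = 4.085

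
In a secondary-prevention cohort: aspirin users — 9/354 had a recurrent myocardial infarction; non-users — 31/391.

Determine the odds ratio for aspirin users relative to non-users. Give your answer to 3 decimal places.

OR = 0.303

odds, aspirin users = 9/345 = 0.02609
odds, non-users = 31/360 = 0.08611
OR = 0.02609 / 0.08611 = 0.303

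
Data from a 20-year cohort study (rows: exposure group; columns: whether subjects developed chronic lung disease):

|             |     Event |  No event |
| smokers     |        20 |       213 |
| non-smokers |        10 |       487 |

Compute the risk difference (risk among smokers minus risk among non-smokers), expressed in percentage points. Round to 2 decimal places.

RD: 6.57

risk, smokers = 20/233 = 0.08584
risk, non-smokers = 10/497 = 0.02012
risk difference = 0.08584 − 0.02012 = 0.06572 → 6.57 percentage points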